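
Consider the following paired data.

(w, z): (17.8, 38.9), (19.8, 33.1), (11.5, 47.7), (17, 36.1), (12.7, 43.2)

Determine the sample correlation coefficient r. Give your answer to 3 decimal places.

-0.954

n = 5, Σw = 78.8, Σz = 199, Σw² = 1291.42, Σz² = 8053.56, Σwz = 3058.69
nΣwz − ΣwΣz = 15293.45 − 15681.2 = -387.75
nΣw² − (Σw)² = 6457.1 − 6209.44 = 247.66; nΣz² − (Σz)² = 40267.8 − 39601 = 666.8
r = -387.75 / √(247.66 × 666.8) = -387.75 / 406.3738 ≈ -0.954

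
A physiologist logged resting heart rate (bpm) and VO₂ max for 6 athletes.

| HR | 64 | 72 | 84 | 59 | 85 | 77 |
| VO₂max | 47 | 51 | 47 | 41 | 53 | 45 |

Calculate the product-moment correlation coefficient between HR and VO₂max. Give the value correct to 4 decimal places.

0.6337

n = 6, Σx = 441, Σy = 284, Σx² = 32971, Σy² = 13534, Σxy = 21017
nΣxy − ΣxΣy = 126102 − 125244 = 858
nΣx² − (Σx)² = 197826 − 194481 = 3345; nΣy² − (Σy)² = 81204 − 80656 = 548
r = 858 / √(3345 × 548) = 858 / 1353.9055 ≈ 0.6337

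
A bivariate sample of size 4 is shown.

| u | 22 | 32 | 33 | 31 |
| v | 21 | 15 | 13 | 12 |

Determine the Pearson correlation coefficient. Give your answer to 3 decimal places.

-0.922

n = 4, Σu = 118, Σv = 61, Σu² = 3558, Σv² = 979, Σuv = 1743
nΣuv − ΣuΣv = 6972 − 7198 = -226
nΣu² − (Σu)² = 14232 − 13924 = 308; nΣv² − (Σv)² = 3916 − 3721 = 195
r = -226 / √(308 × 195) = -226 / 245.0714 ≈ -0.922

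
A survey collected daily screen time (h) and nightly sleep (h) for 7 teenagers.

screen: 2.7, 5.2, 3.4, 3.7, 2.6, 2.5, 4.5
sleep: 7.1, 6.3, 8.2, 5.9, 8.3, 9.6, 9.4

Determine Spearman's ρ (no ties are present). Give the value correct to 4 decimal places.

Rank screen: 3, 7, 4, 5, 2, 1, 6
Rank sleep: 3, 2, 4, 1, 5, 7, 6
d = rank(screen) − rank(sleep): 0, 5, 0, 4, -3, -6, 0; Σd² = 86
ρ = 1 − 6Σd² / [n(n²−1)] = 1 − 6×86 / (7×48) = 1 − 516/336 ≈ -0.5357

-0.5357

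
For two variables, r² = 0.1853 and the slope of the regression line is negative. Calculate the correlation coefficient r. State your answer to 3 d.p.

|r| = √0.1853 = 0.430
The association is negative, so r = −0.430.

-0.430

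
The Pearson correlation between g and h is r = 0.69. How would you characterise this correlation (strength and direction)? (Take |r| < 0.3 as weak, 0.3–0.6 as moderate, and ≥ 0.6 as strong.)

r = 0.69 > 0 so the relationship is positive.
|r| = 0.69, which falls in the strong range.

strong positive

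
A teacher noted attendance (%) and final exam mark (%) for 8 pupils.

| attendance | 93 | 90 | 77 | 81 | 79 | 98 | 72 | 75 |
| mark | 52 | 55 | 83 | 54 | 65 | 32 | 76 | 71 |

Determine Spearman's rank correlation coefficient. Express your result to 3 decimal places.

-0.905

Rank attendance: 7, 6, 3, 5, 4, 8, 1, 2
Rank mark: 2, 4, 8, 3, 5, 1, 7, 6
d = rank(attendance) − rank(mark): 5, 2, -5, 2, -1, 7, -6, -4; Σd² = 160
ρ = 1 − 6Σd² / [n(n²−1)] = 1 − 6×160 / (8×63) = 1 − 960/504 ≈ -0.905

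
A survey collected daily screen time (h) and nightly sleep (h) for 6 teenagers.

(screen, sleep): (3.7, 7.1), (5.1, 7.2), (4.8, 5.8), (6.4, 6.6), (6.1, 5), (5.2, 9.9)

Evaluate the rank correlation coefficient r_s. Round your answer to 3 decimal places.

-0.200

Rank screen: 1, 3, 2, 6, 5, 4
Rank sleep: 4, 5, 2, 3, 1, 6
d = rank(screen) − rank(sleep): -3, -2, 0, 3, 4, -2; Σd² = 42
ρ = 1 − 6Σd² / [n(n²−1)] = 1 − 6×42 / (6×35) = 1 − 252/210 ≈ -0.200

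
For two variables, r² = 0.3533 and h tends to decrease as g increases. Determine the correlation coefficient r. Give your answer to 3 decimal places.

-0.594

|r| = √0.3533 = 0.594
The association is negative, so r = −0.594.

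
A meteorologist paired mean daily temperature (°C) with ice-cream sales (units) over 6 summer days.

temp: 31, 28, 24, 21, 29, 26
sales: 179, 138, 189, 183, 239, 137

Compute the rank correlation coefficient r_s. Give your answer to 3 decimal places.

Rank temp: 6, 4, 2, 1, 5, 3
Rank sales: 3, 2, 5, 4, 6, 1
d = rank(temp) − rank(sales): 3, 2, -3, -3, -1, 2; Σd² = 36
ρ = 1 − 6Σd² / [n(n²−1)] = 1 − 6×36 / (6×35) = 1 − 216/210 ≈ -0.029

-0.029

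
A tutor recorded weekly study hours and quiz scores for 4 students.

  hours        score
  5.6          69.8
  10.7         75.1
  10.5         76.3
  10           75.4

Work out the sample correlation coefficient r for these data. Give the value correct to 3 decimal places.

0.978

n = 4, Σx = 36.8, Σy = 296.6, Σx² = 356.1, Σy² = 22018.9, Σxy = 2749.6
nΣxy − ΣxΣy = 10998.4 − 10914.88 = 83.52
nΣx² − (Σx)² = 1424.4 − 1354.24 = 70.16; nΣy² − (Σy)² = 88075.6 − 87971.56 = 104.04
r = 83.52 / √(70.16 × 104.04) = 83.52 / 85.4368 ≈ 0.978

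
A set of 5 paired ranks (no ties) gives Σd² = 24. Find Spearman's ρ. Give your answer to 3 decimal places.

-0.200

ρ = 1 − 6Σd² / [n(n²−1)] = 1 − 6×24 / (5×24)
  = 1 − 144/120 = 1 − 1.2000 ≈ -0.200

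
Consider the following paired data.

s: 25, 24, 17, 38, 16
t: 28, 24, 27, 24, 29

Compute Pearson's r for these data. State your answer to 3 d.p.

n = 5, Σs = 120, Σt = 132, Σs² = 3190, Σt² = 3506, Σst = 3111
nΣst − ΣsΣt = 15555 − 15840 = -285
nΣs² − (Σs)² = 15950 − 14400 = 1550; nΣt² − (Σt)² = 17530 − 17424 = 106
r = -285 / √(1550 × 106) = -285 / 405.3394 ≈ -0.703

-0.703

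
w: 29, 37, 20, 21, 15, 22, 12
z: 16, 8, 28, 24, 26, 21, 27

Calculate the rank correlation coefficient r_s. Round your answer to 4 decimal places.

Rank w: 6, 7, 3, 4, 2, 5, 1
Rank z: 2, 1, 7, 4, 5, 3, 6
d = rank(w) − rank(z): 4, 6, -4, 0, -3, 2, -5; Σd² = 106
ρ = 1 − 6Σd² / [n(n²−1)] = 1 − 6×106 / (7×48) = 1 − 636/336 ≈ -0.8929

-0.8929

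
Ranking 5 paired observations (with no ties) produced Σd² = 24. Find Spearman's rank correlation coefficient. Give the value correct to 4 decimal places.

ρ = 1 − 6Σd² / [n(n²−1)] = 1 − 6×24 / (5×24)
  = 1 − 144/120 = 1 − 1.20000 ≈ -0.2000

-0.2000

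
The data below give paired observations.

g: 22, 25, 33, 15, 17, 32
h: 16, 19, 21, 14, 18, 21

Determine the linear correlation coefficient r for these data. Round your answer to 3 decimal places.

0.882

n = 6, Σg = 144, Σh = 109, Σg² = 3736, Σh² = 2019, Σgh = 2708
nΣgh − ΣgΣh = 16248 − 15696 = 552
nΣg² − (Σg)² = 22416 − 20736 = 1680; nΣh² − (Σh)² = 12114 − 11881 = 233
r = 552 / √(1680 × 233) = 552 / 625.6517 ≈ 0.882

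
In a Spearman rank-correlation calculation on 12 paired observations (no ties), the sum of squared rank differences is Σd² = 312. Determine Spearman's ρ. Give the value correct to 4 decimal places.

ρ = 1 − 6Σd² / [n(n²−1)] = 1 − 6×312 / (12×143)
  = 1 − 1872/1716 = 1 − 1.09091 ≈ -0.0909

-0.0909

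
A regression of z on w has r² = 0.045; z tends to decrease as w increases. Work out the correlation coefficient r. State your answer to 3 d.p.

|r| = √0.045 = 0.212
The association is negative, so r = −0.212.

-0.212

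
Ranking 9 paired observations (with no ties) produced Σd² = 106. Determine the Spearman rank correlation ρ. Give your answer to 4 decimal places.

0.1167

ρ = 1 − 6Σd² / [n(n²−1)] = 1 − 6×106 / (9×80)
  = 1 − 636/720 = 1 − 0.88333 ≈ 0.1167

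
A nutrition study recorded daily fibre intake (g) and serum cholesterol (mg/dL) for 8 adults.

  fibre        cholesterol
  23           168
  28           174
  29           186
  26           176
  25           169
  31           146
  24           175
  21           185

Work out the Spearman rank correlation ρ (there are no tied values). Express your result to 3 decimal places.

-0.143

Rank fibre: 2, 6, 7, 5, 4, 8, 3, 1
Rank cholesterol: 2, 4, 8, 6, 3, 1, 5, 7
d = rank(fibre) − rank(cholesterol): 0, 2, -1, -1, 1, 7, -2, -6; Σd² = 96
ρ = 1 − 6Σd² / [n(n²−1)] = 1 − 6×96 / (8×63) = 1 − 576/504 ≈ -0.143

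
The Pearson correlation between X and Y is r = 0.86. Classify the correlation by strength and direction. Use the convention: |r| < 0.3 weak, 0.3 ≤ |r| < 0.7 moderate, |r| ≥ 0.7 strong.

strong positive

r = 0.86 > 0 so the relationship is positive.
|r| = 0.86, which falls in the strong range.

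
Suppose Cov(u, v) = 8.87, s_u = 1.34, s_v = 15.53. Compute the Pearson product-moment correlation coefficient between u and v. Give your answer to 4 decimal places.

r = Cov(u,v) / (s_u · s_v) = 8.87 / (1.34 × 15.53)
  = 8.87 / 20.8102 ≈ 0.4262

0.4262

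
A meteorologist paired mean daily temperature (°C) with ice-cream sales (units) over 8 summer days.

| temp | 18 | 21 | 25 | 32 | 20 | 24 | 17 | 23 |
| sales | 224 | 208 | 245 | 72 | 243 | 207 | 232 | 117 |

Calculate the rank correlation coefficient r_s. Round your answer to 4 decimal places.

-0.4048

Rank temp: 2, 4, 7, 8, 3, 6, 1, 5
Rank sales: 5, 4, 8, 1, 7, 3, 6, 2
d = rank(temp) − rank(sales): -3, 0, -1, 7, -4, 3, -5, 3; Σd² = 118
ρ = 1 − 6Σd² / [n(n²−1)] = 1 − 6×118 / (8×63) = 1 − 708/504 ≈ -0.4048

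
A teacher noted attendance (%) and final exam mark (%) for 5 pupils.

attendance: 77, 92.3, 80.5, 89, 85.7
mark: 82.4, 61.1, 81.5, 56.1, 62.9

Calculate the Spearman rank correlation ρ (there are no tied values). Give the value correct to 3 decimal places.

Rank attendance: 1, 5, 2, 4, 3
Rank mark: 5, 2, 4, 1, 3
d = rank(attendance) − rank(mark): -4, 3, -2, 3, 0; Σd² = 38
ρ = 1 − 6Σd² / [n(n²−1)] = 1 − 6×38 / (5×24) = 1 − 228/120 ≈ -0.900

-0.900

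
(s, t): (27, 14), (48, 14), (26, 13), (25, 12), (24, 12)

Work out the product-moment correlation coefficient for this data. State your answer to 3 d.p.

0.642

n = 5, Σs = 150, Σt = 65, Σs² = 4910, Σt² = 849, Σst = 1976
nΣst − ΣsΣt = 9880 − 9750 = 130
nΣs² − (Σs)² = 24550 − 22500 = 2050; nΣt² − (Σt)² = 4245 − 4225 = 20
r = 130 / √(2050 × 20) = 130 / 202.4846 ≈ 0.642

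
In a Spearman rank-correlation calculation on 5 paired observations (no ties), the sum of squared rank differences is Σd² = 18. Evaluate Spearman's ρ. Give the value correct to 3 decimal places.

0.100

ρ = 1 − 6Σd² / [n(n²−1)] = 1 − 6×18 / (5×24)
  = 1 − 108/120 = 1 − 0.9000 ≈ 0.100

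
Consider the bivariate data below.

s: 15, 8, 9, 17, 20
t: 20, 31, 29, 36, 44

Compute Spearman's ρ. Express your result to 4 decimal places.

Rank s: 3, 1, 2, 4, 5
Rank t: 1, 3, 2, 4, 5
d = rank(s) − rank(t): 2, -2, 0, 0, 0; Σd² = 8
ρ = 1 − 6Σd² / [n(n²−1)] = 1 − 6×8 / (5×24) = 1 − 48/120 ≈ 0.6000

0.6000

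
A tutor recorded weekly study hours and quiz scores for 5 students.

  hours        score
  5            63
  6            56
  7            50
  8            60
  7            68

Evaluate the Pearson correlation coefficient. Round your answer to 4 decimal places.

-0.1026

n = 5, Σx = 33, Σy = 297, Σx² = 223, Σy² = 17829, Σxy = 1957
nΣxy − ΣxΣy = 9785 − 9801 = -16
nΣx² − (Σx)² = 1115 − 1089 = 26; nΣy² − (Σy)² = 89145 − 88209 = 936
r = -16 / √(26 × 936) = -16 / 156.0000 ≈ -0.1026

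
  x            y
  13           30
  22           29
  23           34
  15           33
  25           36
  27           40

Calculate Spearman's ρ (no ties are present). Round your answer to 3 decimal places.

0.829

Rank x: 1, 3, 4, 2, 5, 6
Rank y: 2, 1, 4, 3, 5, 6
d = rank(x) − rank(y): -1, 2, 0, -1, 0, 0; Σd² = 6
ρ = 1 − 6Σd² / [n(n²−1)] = 1 − 6×6 / (6×35) = 1 − 36/210 ≈ 0.829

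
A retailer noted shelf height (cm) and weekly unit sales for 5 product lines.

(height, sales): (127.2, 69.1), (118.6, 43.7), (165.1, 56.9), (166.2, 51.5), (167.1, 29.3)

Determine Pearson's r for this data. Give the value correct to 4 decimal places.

-0.3259

n = 5, Σx = 744.2, Σy = 250.5, Σx² = 113048.66, Σy² = 13432.85, Σxy = 36821.86
nΣxy − ΣxΣy = 184109.3 − 186422.1 = -2312.8
nΣx² − (Σx)² = 565243.3 − 553833.64 = 11409.66; nΣy² − (Σy)² = 67164.25 − 62750.25 = 4414
r = -2312.8 / √(11409.66 × 4414) = -2312.8 / 7096.6358 ≈ -0.3259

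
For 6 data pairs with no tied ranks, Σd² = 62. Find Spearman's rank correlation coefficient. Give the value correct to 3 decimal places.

-0.771

ρ = 1 − 6Σd² / [n(n²−1)] = 1 − 6×62 / (6×35)
  = 1 − 372/210 = 1 − 1.7714 ≈ -0.771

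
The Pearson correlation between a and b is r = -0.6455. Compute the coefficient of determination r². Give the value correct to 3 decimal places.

0.417

r² = (-0.6455)² = 0.417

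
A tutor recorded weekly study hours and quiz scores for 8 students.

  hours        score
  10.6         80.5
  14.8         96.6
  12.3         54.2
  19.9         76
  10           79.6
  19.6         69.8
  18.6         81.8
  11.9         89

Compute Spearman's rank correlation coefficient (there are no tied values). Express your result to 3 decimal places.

Rank hours: 2, 5, 4, 8, 1, 7, 6, 3
Rank score: 5, 8, 1, 3, 4, 2, 6, 7
d = rank(hours) − rank(score): -3, -3, 3, 5, -3, 5, 0, -4; Σd² = 102
ρ = 1 − 6Σd² / [n(n²−1)] = 1 − 6×102 / (8×63) = 1 − 612/504 ≈ -0.214

-0.214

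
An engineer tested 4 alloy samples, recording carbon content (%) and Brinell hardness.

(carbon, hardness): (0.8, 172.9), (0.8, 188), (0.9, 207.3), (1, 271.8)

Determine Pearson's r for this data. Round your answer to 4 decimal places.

0.9668

n = 4, Σx = 3.5, Σy = 840, Σx² = 3.09, Σy² = 182086.94, Σxy = 747.09
nΣxy − ΣxΣy = 2988.36 − 2940 = 48.36
nΣx² − (Σx)² = 12.36 − 12.25 = 0.11; nΣy² − (Σy)² = 728347.76 − 705600 = 22747.76
r = 48.36 / √(0.11 × 22747.76) = 48.36 / 50.0225 ≈ 0.9668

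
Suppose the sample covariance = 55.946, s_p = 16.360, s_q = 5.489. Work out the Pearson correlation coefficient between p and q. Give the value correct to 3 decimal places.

r = Cov(p,q) / (s_p · s_q) = 55.946 / (16.360 × 5.489)
  = 55.946 / 89.8000 ≈ 0.623

0.623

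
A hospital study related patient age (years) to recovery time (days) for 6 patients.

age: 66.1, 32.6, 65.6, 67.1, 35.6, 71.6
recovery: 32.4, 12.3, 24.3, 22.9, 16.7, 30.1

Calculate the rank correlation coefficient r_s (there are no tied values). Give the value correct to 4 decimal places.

Rank age: 4, 1, 3, 5, 2, 6
Rank recovery: 6, 1, 4, 3, 2, 5
d = rank(age) − rank(recovery): -2, 0, -1, 2, 0, 1; Σd² = 10
ρ = 1 − 6Σd² / [n(n²−1)] = 1 − 6×10 / (6×35) = 1 − 60/210 ≈ 0.7143

0.7143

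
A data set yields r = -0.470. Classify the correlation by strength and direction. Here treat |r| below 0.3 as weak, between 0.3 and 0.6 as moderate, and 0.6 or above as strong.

moderate negative

r = -0.470 < 0 so the relationship is negative.
|r| = 0.470, which falls in the moderate range.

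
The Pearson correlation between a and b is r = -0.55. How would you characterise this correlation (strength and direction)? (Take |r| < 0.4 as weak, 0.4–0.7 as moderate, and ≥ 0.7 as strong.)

r = -0.55 < 0 so the relationship is negative.
|r| = 0.55, which falls in the moderate range.

moderate negative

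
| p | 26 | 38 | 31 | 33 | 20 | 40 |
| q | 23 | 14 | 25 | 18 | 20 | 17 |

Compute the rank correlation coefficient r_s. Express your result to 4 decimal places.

-0.7143

Rank p: 2, 5, 3, 4, 1, 6
Rank q: 5, 1, 6, 3, 4, 2
d = rank(p) − rank(q): -3, 4, -3, 1, -3, 4; Σd² = 60
ρ = 1 − 6Σd² / [n(n²−1)] = 1 − 6×60 / (6×35) = 1 − 360/210 ≈ -0.7143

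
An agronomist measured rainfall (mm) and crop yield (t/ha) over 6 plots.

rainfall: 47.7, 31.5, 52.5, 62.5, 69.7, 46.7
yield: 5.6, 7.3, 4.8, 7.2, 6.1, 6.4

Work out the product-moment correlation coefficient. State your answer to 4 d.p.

-0.2030

n = 6, Σx = 310.6, Σy = 37.4, Σx² = 16969.02, Σy² = 237.7, Σxy = 1923.12
nΣxy − ΣxΣy = 11538.72 − 11616.44 = -77.72
nΣx² − (Σx)² = 101814.12 − 96472.36 = 5341.76; nΣy² − (Σy)² = 1426.2 − 1398.76 = 27.44
r = -77.72 / √(5341.76 × 27.44) = -77.72 / 382.8549 ≈ -0.2030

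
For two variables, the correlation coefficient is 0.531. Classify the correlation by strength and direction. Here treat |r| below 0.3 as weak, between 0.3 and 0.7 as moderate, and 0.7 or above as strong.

moderate positive

r = 0.531 > 0 so the relationship is positive.
|r| = 0.531, which falls in the moderate range.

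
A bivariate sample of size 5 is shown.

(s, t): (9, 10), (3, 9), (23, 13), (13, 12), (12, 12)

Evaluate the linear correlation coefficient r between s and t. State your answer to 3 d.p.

n = 5, Σs = 60, Σt = 56, Σs² = 932, Σt² = 638, Σst = 716
nΣst − ΣsΣt = 3580 − 3360 = 220
nΣs² − (Σs)² = 4660 − 3600 = 1060; nΣt² − (Σt)² = 3190 − 3136 = 54
r = 220 / √(1060 × 54) = 220 / 239.2488 ≈ 0.920

0.920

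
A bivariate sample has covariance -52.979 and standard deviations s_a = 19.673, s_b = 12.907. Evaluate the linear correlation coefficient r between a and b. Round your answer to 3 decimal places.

r = Cov(a,b) / (s_a · s_b) = -52.979 / (19.673 × 12.907)
  = -52.979 / 253.9194 ≈ -0.209

-0.209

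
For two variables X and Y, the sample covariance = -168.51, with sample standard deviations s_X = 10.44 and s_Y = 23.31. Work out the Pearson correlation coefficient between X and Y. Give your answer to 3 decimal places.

r = Cov(X,Y) / (s_X · s_Y) = -168.51 / (10.44 × 23.31)
  = -168.51 / 243.3564 ≈ -0.692

-0.692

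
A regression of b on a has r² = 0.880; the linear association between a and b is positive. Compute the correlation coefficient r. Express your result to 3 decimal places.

|r| = √0.880 = 0.938
The association is positive, so r = 0.938.

0.938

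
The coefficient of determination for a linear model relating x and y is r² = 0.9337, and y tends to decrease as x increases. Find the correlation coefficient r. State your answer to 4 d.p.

|r| = √0.9337 = 0.9663
The association is negative, so r = −0.9663.

-0.9663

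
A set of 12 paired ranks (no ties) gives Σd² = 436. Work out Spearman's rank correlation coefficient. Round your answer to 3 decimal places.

ρ = 1 − 6Σd² / [n(n²−1)] = 1 − 6×436 / (12×143)
  = 1 − 2616/1716 = 1 − 1.5245 ≈ -0.524

-0.524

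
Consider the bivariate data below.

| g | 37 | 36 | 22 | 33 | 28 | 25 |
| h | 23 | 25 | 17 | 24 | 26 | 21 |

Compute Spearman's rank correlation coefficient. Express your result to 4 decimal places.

0.4857

Rank g: 6, 5, 1, 4, 3, 2
Rank h: 3, 5, 1, 4, 6, 2
d = rank(g) − rank(h): 3, 0, 0, 0, -3, 0; Σd² = 18
ρ = 1 − 6Σd² / [n(n²−1)] = 1 − 6×18 / (6×35) = 1 − 108/210 ≈ 0.4857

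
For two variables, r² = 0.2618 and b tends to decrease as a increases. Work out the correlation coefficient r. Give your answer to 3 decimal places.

-0.512

|r| = √0.2618 = 0.512
The association is negative, so r = −0.512.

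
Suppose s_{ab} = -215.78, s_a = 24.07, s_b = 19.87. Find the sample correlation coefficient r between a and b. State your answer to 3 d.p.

-0.451

r = Cov(a,b) / (s_a · s_b) = -215.78 / (24.07 × 19.87)
  = -215.78 / 478.2709 ≈ -0.451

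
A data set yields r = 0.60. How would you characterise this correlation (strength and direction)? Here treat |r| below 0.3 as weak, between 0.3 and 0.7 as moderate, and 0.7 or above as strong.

r = 0.60 > 0 so the relationship is positive.
|r| = 0.60, which falls in the moderate range.

moderate positive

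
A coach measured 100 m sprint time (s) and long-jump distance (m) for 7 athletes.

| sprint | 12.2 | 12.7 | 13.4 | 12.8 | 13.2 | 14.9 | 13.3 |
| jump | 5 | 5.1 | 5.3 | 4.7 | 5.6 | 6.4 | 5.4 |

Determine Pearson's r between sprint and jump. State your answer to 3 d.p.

0.904

n = 7, Σx = 92.5, Σy = 37.5, Σx² = 1226.67, Σy² = 202.67, Σxy = 498.05
nΣxy − ΣxΣy = 3486.35 − 3468.75 = 17.6
nΣx² − (Σx)² = 8586.69 − 8556.25 = 30.44; nΣy² − (Σy)² = 1418.69 − 1406.25 = 12.44
r = 17.6 / √(30.44 × 12.44) = 17.6 / 19.4595 ≈ 0.904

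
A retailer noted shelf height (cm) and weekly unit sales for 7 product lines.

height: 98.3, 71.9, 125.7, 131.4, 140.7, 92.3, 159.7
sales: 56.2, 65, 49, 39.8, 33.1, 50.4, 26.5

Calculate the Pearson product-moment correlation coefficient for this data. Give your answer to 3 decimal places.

-0.954

n = 7, Σx = 820, Σy = 320, Σx² = 101718.82, Σy² = 15706.5, Σxy = 35128.12
nΣxy − ΣxΣy = 245896.84 − 262400 = -16503.16
nΣx² − (Σx)² = 712031.74 − 672400 = 39631.74; nΣy² − (Σy)² = 109945.5 − 102400 = 7545.5
r = -16503.16 / √(39631.74 × 7545.5) = -16503.16 / 17292.8105 ≈ -0.954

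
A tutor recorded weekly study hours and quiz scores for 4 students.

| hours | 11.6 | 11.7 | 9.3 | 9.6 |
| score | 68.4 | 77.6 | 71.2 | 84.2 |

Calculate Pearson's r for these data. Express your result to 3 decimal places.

n = 4, Σx = 42.2, Σy = 301.4, Σx² = 450.1, Σy² = 22859.4, Σxy = 3171.84
nΣxy − ΣxΣy = 12687.36 − 12719.08 = -31.72
nΣx² − (Σx)² = 1800.4 − 1780.84 = 19.56; nΣy² − (Σy)² = 91437.6 − 90841.96 = 595.64
r = -31.72 / √(19.56 × 595.64) = -31.72 / 107.9385 ≈ -0.294

-0.294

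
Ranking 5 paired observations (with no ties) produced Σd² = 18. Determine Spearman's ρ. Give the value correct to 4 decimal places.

ρ = 1 − 6Σd² / [n(n²−1)] = 1 − 6×18 / (5×24)
  = 1 − 108/120 = 1 − 0.90000 ≈ 0.1000

0.1000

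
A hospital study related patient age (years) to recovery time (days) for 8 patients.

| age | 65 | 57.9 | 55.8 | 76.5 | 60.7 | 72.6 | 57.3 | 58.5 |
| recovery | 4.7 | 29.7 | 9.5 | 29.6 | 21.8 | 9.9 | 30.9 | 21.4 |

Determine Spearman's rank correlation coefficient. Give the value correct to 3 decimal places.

-0.167

Rank age: 6, 3, 1, 8, 5, 7, 2, 4
Rank recovery: 1, 7, 2, 6, 5, 3, 8, 4
d = rank(age) − rank(recovery): 5, -4, -1, 2, 0, 4, -6, 0; Σd² = 98
ρ = 1 − 6Σd² / [n(n²−1)] = 1 − 6×98 / (8×63) = 1 − 588/504 ≈ -0.167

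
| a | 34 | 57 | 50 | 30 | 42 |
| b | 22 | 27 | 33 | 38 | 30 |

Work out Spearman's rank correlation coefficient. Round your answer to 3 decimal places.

Rank a: 2, 5, 4, 1, 3
Rank b: 1, 2, 4, 5, 3
d = rank(a) − rank(b): 1, 3, 0, -4, 0; Σd² = 26
ρ = 1 − 6Σd² / [n(n²−1)] = 1 − 6×26 / (5×24) = 1 − 156/120 ≈ -0.300

-0.300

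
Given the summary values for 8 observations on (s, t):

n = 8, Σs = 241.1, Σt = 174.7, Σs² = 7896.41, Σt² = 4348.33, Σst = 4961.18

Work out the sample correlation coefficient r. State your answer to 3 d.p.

r = (nΣst − ΣsΣt) / √[(nΣs² − (Σs)²)(nΣt² − (Σt)²)]
Numerator: 8×4961.18 − 241.1×174.7 = -2430.73
Denominator: √[(63171.28 − 58129.21)(34786.64 − 30520.09)] = √[5042.07 × 4266.55] = 4638.1293
r = -2430.73 / 4638.1293 ≈ -0.524

-0.524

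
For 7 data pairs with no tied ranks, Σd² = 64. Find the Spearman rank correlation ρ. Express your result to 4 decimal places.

ρ = 1 − 6Σd² / [n(n²−1)] = 1 − 6×64 / (7×48)
  = 1 − 384/336 = 1 − 1.14286 ≈ -0.1429

-0.1429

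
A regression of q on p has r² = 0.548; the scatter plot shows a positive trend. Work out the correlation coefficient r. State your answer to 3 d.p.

0.740

|r| = √0.548 = 0.740
The association is positive, so r = 0.740.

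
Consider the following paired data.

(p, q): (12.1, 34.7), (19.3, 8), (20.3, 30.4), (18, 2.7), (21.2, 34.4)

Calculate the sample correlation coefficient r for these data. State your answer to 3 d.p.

n = 5, Σp = 90.9, Σq = 110.2, Σp² = 1704.43, Σq² = 3382.9, Σpq = 1969.27
nΣpq − ΣpΣq = 9846.35 − 10017.18 = -170.83
nΣp² − (Σp)² = 8522.15 − 8262.81 = 259.34; nΣq² − (Σq)² = 16914.5 − 12144.04 = 4770.46
r = -170.83 / √(259.34 × 4770.46) = -170.83 / 1112.2819 ≈ -0.154

-0.154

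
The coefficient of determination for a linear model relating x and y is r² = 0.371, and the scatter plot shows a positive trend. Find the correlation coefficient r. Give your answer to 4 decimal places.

|r| = √0.371 = 0.6091
The association is positive, so r = 0.6091.

0.6091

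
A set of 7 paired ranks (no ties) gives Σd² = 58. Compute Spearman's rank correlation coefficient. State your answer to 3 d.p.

ρ = 1 − 6Σd² / [n(n²−1)] = 1 − 6×58 / (7×48)
  = 1 − 348/336 = 1 − 1.0357 ≈ -0.036

-0.036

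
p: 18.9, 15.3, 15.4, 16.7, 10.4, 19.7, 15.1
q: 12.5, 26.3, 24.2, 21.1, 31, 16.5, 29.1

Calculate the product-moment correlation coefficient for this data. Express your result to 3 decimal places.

n = 7, Σp = 111.5, Σq = 160.7, Σp² = 1831.61, Σq² = 3958.85, Σpq = 2450.55
nΣpq − ΣpΣq = 17153.85 − 17918.05 = -764.2
nΣp² − (Σp)² = 12821.27 − 12432.25 = 389.02; nΣq² − (Σq)² = 27711.95 − 25824.49 = 1887.46
r = -764.2 / √(389.02 × 1887.46) = -764.2 / 856.8895 ≈ -0.892

-0.892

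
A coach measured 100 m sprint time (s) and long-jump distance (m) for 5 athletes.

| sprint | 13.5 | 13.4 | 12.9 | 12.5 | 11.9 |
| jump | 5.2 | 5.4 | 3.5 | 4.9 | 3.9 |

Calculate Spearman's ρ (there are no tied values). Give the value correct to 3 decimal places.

0.600

Rank sprint: 5, 4, 3, 2, 1
Rank jump: 4, 5, 1, 3, 2
d = rank(sprint) − rank(jump): 1, -1, 2, -1, -1; Σd² = 8
ρ = 1 − 6Σd² / [n(n²−1)] = 1 − 6×8 / (5×24) = 1 − 48/120 ≈ 0.600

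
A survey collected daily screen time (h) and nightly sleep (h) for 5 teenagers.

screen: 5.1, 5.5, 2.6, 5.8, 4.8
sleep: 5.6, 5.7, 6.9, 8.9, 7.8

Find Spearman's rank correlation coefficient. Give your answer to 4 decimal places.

Rank screen: 3, 4, 1, 5, 2
Rank sleep: 1, 2, 3, 5, 4
d = rank(screen) − rank(sleep): 2, 2, -2, 0, -2; Σd² = 16
ρ = 1 − 6Σd² / [n(n²−1)] = 1 − 6×16 / (5×24) = 1 − 96/120 ≈ 0.2000

0.2000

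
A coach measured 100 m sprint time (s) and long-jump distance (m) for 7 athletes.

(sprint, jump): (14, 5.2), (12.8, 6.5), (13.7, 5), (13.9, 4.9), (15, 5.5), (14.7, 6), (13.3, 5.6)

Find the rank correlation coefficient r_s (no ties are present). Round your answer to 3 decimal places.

Rank sprint: 5, 1, 3, 4, 7, 6, 2
Rank jump: 3, 7, 2, 1, 4, 6, 5
d = rank(sprint) − rank(jump): 2, -6, 1, 3, 3, 0, -3; Σd² = 68
ρ = 1 − 6Σd² / [n(n²−1)] = 1 − 6×68 / (7×48) = 1 − 408/336 ≈ -0.214

-0.214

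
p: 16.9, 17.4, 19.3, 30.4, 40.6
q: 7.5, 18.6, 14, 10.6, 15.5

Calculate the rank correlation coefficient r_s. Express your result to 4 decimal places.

0.3000

Rank p: 1, 2, 3, 4, 5
Rank q: 1, 5, 3, 2, 4
d = rank(p) − rank(q): 0, -3, 0, 2, 1; Σd² = 14
ρ = 1 − 6Σd² / [n(n²−1)] = 1 − 6×14 / (5×24) = 1 − 84/120 ≈ 0.3000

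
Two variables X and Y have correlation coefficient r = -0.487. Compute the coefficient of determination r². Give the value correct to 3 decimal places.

0.237

r² = (-0.487)² = 0.237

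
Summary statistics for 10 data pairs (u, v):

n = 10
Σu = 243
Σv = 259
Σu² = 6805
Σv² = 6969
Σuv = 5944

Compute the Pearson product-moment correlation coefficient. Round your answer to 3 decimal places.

-0.722

r = (nΣuv − ΣuΣv) / √[(nΣu² − (Σu)²)(nΣv² − (Σv)²)]
Numerator: 10×5944 − 243×259 = -3497
Denominator: √[(68050 − 59049)(69690 − 67081)] = √[9001 × 2609] = 4845.9890
r = -3497 / 4845.9890 ≈ -0.722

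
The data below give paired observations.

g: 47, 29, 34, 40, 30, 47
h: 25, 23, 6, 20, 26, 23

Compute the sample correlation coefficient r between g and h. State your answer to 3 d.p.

n = 6, Σg = 227, Σh = 123, Σg² = 8915, Σh² = 2795, Σgh = 4707
nΣgh − ΣgΣh = 28242 − 27921 = 321
nΣg² − (Σg)² = 53490 − 51529 = 1961; nΣh² − (Σh)² = 16770 − 15129 = 1641
r = 321 / √(1961 × 1641) = 321 / 1793.8788 ≈ 0.179

0.179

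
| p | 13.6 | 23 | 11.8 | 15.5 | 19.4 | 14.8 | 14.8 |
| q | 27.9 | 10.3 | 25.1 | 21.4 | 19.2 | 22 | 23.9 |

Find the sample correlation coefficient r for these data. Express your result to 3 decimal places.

-0.932

n = 7, Σp = 112.9, Σq = 149.8, Σp² = 1907.89, Σq² = 3396.32, Σpq = 2296.02
nΣpq − ΣpΣq = 16072.14 − 16912.42 = -840.28
nΣp² − (Σp)² = 13355.23 − 12746.41 = 608.82; nΣq² − (Σq)² = 23774.24 − 22440.04 = 1334.2
r = -840.28 / √(608.82 × 1334.2) = -840.28 / 901.2700 ≈ -0.932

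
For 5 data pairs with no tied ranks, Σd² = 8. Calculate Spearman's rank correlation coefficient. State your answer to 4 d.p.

ρ = 1 − 6Σd² / [n(n²−1)] = 1 − 6×8 / (5×24)
  = 1 − 48/120 = 1 − 0.40000 ≈ 0.6000

0.6000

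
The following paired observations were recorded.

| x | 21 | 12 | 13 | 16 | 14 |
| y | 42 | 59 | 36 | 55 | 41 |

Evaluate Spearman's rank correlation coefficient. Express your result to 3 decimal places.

Rank x: 5, 1, 2, 4, 3
Rank y: 3, 5, 1, 4, 2
d = rank(x) − rank(y): 2, -4, 1, 0, 1; Σd² = 22
ρ = 1 − 6Σd² / [n(n²−1)] = 1 − 6×22 / (5×24) = 1 − 132/120 ≈ -0.100

-0.100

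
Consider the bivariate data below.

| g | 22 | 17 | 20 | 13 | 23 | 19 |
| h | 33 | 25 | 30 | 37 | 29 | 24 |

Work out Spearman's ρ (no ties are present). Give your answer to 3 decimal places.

Rank g: 5, 2, 4, 1, 6, 3
Rank h: 5, 2, 4, 6, 3, 1
d = rank(g) − rank(h): 0, 0, 0, -5, 3, 2; Σd² = 38
ρ = 1 − 6Σd² / [n(n²−1)] = 1 − 6×38 / (6×35) = 1 − 228/210 ≈ -0.086

-0.086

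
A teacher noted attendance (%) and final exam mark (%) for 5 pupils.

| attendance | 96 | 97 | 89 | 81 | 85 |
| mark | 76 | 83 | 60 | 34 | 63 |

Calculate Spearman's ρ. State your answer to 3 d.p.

Rank attendance: 4, 5, 3, 1, 2
Rank mark: 4, 5, 2, 1, 3
d = rank(attendance) − rank(mark): 0, 0, 1, 0, -1; Σd² = 2
ρ = 1 − 6Σd² / [n(n²−1)] = 1 − 6×2 / (5×24) = 1 − 12/120 ≈ 0.900

0.900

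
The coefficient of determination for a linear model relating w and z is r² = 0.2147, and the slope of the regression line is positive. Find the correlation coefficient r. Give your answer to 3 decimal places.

|r| = √0.2147 = 0.463
The association is positive, so r = 0.463.

0.463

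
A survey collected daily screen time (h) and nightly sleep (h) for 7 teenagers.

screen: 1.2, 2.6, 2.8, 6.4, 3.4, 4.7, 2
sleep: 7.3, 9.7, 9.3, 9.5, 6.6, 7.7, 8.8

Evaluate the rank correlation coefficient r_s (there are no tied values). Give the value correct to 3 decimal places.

0.143

Rank screen: 1, 3, 4, 7, 5, 6, 2
Rank sleep: 2, 7, 5, 6, 1, 3, 4
d = rank(screen) − rank(sleep): -1, -4, -1, 1, 4, 3, -2; Σd² = 48
ρ = 1 − 6Σd² / [n(n²−1)] = 1 − 6×48 / (7×48) = 1 − 288/336 ≈ 0.143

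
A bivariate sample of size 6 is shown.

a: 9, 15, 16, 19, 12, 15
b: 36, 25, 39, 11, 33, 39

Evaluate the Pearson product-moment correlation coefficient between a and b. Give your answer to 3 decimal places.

n = 6, Σa = 86, Σb = 183, Σa² = 1292, Σb² = 6173, Σab = 2513
nΣab − ΣaΣb = 15078 − 15738 = -660
nΣa² − (Σa)² = 7752 − 7396 = 356; nΣb² − (Σb)² = 37038 − 33489 = 3549
r = -660 / √(356 × 3549) = -660 / 1124.0302 ≈ -0.587

-0.587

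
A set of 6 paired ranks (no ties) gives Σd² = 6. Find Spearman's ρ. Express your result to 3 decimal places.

ρ = 1 − 6Σd² / [n(n²−1)] = 1 − 6×6 / (6×35)
  = 1 − 36/210 = 1 − 0.1714 ≈ 0.829

0.829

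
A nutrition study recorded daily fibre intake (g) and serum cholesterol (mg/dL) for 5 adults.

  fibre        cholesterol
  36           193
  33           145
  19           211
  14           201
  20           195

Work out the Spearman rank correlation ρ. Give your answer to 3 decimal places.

Rank fibre: 5, 4, 2, 1, 3
Rank cholesterol: 2, 1, 5, 4, 3
d = rank(fibre) − rank(cholesterol): 3, 3, -3, -3, 0; Σd² = 36
ρ = 1 − 6Σd² / [n(n²−1)] = 1 − 6×36 / (5×24) = 1 − 216/120 ≈ -0.800

-0.800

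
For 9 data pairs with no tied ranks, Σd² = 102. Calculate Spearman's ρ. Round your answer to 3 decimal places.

ρ = 1 − 6Σd² / [n(n²−1)] = 1 − 6×102 / (9×80)
  = 1 − 612/720 = 1 − 0.8500 ≈ 0.150

0.150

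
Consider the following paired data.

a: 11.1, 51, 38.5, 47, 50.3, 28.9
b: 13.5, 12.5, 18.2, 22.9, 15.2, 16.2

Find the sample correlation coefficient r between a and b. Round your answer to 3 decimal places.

0.253

n = 6, Σa = 226.8, Σb = 98.5, Σa² = 9780.76, Σb² = 1687.63, Σab = 3797.09
nΣab − ΣaΣb = 22782.54 − 22339.8 = 442.74
nΣa² − (Σa)² = 58684.56 − 51438.24 = 7246.32; nΣb² − (Σb)² = 10125.78 − 9702.25 = 423.53
r = 442.74 / √(7246.32 × 423.53) = 442.74 / 1751.8658 ≈ 0.253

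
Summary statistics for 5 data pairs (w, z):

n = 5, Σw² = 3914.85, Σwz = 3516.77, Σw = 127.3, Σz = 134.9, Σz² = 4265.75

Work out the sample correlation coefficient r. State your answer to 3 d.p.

r = (nΣwz − ΣwΣz) / √[(nΣw² − (Σw)²)(nΣz² − (Σz)²)]
Numerator: 5×3516.77 − 127.3×134.9 = 411.08
Denominator: √[(19574.25 − 16205.29)(21328.75 − 18198.01)] = √[3368.96 × 3130.74] = 3247.6665
r = 411.08 / 3247.6665 ≈ 0.127

0.127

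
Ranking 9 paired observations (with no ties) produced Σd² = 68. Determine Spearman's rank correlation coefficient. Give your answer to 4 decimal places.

ρ = 1 − 6Σd² / [n(n²−1)] = 1 − 6×68 / (9×80)
  = 1 − 408/720 = 1 − 0.56667 ≈ 0.4333

0.4333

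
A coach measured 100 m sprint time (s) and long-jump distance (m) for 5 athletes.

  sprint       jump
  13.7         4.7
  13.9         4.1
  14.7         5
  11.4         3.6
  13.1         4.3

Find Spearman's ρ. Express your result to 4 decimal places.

0.7000

Rank sprint: 3, 4, 5, 1, 2
Rank jump: 4, 2, 5, 1, 3
d = rank(sprint) − rank(jump): -1, 2, 0, 0, -1; Σd² = 6
ρ = 1 − 6Σd² / [n(n²−1)] = 1 − 6×6 / (5×24) = 1 − 36/120 ≈ 0.7000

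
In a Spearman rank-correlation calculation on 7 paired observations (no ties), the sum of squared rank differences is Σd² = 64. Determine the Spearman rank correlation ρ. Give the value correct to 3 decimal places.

ρ = 1 − 6Σd² / [n(n²−1)] = 1 − 6×64 / (7×48)
  = 1 − 384/336 = 1 − 1.1429 ≈ -0.143

-0.143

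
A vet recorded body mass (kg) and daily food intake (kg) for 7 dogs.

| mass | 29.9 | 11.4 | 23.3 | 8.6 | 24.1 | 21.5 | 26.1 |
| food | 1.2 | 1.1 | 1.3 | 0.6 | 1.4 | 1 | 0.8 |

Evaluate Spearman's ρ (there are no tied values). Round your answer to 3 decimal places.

0.429

Rank mass: 7, 2, 4, 1, 5, 3, 6
Rank food: 5, 4, 6, 1, 7, 3, 2
d = rank(mass) − rank(food): 2, -2, -2, 0, -2, 0, 4; Σd² = 32
ρ = 1 − 6Σd² / [n(n²−1)] = 1 − 6×32 / (7×48) = 1 − 192/336 ≈ 0.429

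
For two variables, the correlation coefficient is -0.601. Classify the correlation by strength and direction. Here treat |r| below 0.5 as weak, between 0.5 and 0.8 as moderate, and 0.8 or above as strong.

r = -0.601 < 0 so the relationship is negative.
|r| = 0.601, which falls in the moderate range.

moderate negative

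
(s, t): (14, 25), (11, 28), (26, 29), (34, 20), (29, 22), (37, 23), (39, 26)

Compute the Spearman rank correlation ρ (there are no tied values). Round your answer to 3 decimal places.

-0.393

Rank s: 2, 1, 3, 5, 4, 6, 7
Rank t: 4, 6, 7, 1, 2, 3, 5
d = rank(s) − rank(t): -2, -5, -4, 4, 2, 3, 2; Σd² = 78
ρ = 1 − 6Σd² / [n(n²−1)] = 1 − 6×78 / (7×48) = 1 − 468/336 ≈ -0.393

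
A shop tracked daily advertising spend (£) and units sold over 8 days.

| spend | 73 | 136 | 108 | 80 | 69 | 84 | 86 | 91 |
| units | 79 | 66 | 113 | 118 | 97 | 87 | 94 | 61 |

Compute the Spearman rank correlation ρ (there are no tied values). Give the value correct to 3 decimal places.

Rank spend: 2, 8, 7, 3, 1, 4, 5, 6
Rank units: 3, 2, 7, 8, 6, 4, 5, 1
d = rank(spend) − rank(units): -1, 6, 0, -5, -5, 0, 0, 5; Σd² = 112
ρ = 1 − 6Σd² / [n(n²−1)] = 1 − 6×112 / (8×63) = 1 − 672/504 ≈ -0.333

-0.333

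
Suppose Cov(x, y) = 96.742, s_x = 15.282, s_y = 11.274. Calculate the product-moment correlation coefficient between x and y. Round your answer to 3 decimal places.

0.562

r = Cov(x,y) / (s_x · s_y) = 96.742 / (15.282 × 11.274)
  = 96.742 / 172.2893 ≈ 0.562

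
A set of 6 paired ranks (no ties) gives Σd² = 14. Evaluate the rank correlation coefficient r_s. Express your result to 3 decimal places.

0.600

ρ = 1 − 6Σd² / [n(n²−1)] = 1 − 6×14 / (6×35)
  = 1 − 84/210 = 1 − 0.4000 ≈ 0.600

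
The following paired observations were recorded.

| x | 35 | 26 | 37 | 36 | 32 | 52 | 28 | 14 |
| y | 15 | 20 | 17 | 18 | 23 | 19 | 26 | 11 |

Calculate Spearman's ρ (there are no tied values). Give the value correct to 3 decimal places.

-0.048

Rank x: 5, 2, 7, 6, 4, 8, 3, 1
Rank y: 2, 6, 3, 4, 7, 5, 8, 1
d = rank(x) − rank(y): 3, -4, 4, 2, -3, 3, -5, 0; Σd² = 88
ρ = 1 − 6Σd² / [n(n²−1)] = 1 − 6×88 / (8×63) = 1 − 528/504 ≈ -0.048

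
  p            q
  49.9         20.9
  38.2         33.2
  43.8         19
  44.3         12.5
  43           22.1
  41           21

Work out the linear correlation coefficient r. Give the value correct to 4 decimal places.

-0.5567

n = 6, Σp = 260.2, Σq = 128.7, Σp² = 11360.18, Σq² = 2985.71, Σpq = 5508.4
nΣpq − ΣpΣq = 33050.4 − 33487.74 = -437.34
nΣp² − (Σp)² = 68161.08 − 67704.04 = 457.04; nΣq² − (Σq)² = 17914.26 − 16563.69 = 1350.57
r = -437.34 / √(457.04 × 1350.57) = -437.34 / 785.6618 ≈ -0.5567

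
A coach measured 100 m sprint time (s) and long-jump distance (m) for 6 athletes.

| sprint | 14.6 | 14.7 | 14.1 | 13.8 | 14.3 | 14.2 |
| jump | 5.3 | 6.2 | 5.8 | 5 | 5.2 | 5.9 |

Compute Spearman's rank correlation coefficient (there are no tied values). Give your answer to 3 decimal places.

Rank sprint: 5, 6, 2, 1, 4, 3
Rank jump: 3, 6, 4, 1, 2, 5
d = rank(sprint) − rank(jump): 2, 0, -2, 0, 2, -2; Σd² = 16
ρ = 1 − 6Σd² / [n(n²−1)] = 1 − 6×16 / (6×35) = 1 − 96/210 ≈ 0.543

0.543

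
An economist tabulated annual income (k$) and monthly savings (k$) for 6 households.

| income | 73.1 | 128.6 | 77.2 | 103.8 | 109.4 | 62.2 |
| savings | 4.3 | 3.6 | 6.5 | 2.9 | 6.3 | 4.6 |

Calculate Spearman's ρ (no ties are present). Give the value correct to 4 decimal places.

-0.2571

Rank income: 2, 6, 3, 4, 5, 1
Rank savings: 3, 2, 6, 1, 5, 4
d = rank(income) − rank(savings): -1, 4, -3, 3, 0, -3; Σd² = 44
ρ = 1 − 6Σd² / [n(n²−1)] = 1 − 6×44 / (6×35) = 1 − 264/210 ≈ -0.2571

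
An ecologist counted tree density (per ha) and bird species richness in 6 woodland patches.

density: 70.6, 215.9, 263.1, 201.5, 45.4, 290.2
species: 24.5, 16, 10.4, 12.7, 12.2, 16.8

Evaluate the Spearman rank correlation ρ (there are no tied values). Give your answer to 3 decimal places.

Rank density: 2, 4, 5, 3, 1, 6
Rank species: 6, 4, 1, 3, 2, 5
d = rank(density) − rank(species): -4, 0, 4, 0, -1, 1; Σd² = 34
ρ = 1 − 6Σd² / [n(n²−1)] = 1 − 6×34 / (6×35) = 1 − 204/210 ≈ 0.029

0.029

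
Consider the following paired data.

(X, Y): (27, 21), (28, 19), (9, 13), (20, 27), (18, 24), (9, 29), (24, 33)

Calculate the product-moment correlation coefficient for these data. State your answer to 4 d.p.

0.1251

n = 7, ΣX = 135, ΣY = 166, ΣX² = 2975, ΣY² = 4206, ΣXY = 3241
nΣXY − ΣXΣY = 22687 − 22410 = 277
nΣX² − (ΣX)² = 20825 − 18225 = 2600; nΣY² − (ΣY)² = 29442 − 27556 = 1886
r = 277 / √(2600 × 1886) = 277 / 2214.4074 ≈ 0.1251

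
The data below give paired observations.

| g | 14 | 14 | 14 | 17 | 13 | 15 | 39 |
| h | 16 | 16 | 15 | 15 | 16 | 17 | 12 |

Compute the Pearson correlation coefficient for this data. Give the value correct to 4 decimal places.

n = 7, Σg = 126, Σh = 107, Σg² = 2792, Σh² = 1651, Σgh = 1844
nΣgh − ΣgΣh = 12908 − 13482 = -574
nΣg² − (Σg)² = 19544 − 15876 = 3668; nΣh² − (Σh)² = 11557 − 11449 = 108
r = -574 / √(3668 × 108) = -574 / 629.3997 ≈ -0.9120

-0.9120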